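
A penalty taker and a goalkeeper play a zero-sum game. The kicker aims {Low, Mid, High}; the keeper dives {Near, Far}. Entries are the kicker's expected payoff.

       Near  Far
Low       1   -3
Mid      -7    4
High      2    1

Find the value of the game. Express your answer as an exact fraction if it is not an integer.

5/4

Row minima: Low → -3, Mid → -7, High → 1; maximin = 1.
Column maxima: Near → 2, Far → 4; minimax = 2.
1 ≠ 2, so there is no saddle point; optimal play is mixed.
Low is strictly dominated by High, so the kicker never plays it.
On the remaining 2×2 (Mid, High vs Near, Far):
Let the kicker play Mid with probability p. Expected payoff against Near: (-7)p + 2(1−p) = −9p + 2; against Far: 4p + 1(1−p) = 3p + 1.
Setting these equal: −9p + 2 = 3p + 1 ⇒ −12p = -1 ⇒ p = 1/12, and the value is (-9)·(1/12) + 2 = 5/4.
For the keeper: with q = P(Near), equating Mid's and High's payoffs gives −11q + 4 = q + 1 ⇒ q = 1/4.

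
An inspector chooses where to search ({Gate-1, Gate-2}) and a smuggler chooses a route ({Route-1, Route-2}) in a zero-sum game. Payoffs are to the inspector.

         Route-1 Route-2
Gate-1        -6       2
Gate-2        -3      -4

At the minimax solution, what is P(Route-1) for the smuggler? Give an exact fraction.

2/3

Row minima: Gate-1 → -6, Gate-2 → -4; maximin = -4.
Column maxima: Route-1 → -3, Route-2 → 2; minimax = -3.
-4 ≠ -3, so there is no saddle point; optimal play is mixed.
Let the inspector play Gate-1 with probability p. Expected payoff against Route-1: (-6)p + (-3)(1−p) = −3p − 3; against Route-2: 2p + (-4)(1−p) = 6p − 4.
Setting these equal: −3p − 3 = 6p − 4 ⇒ −9p = -1 ⇒ p = 1/9, and the value is (-3)·(1/9) − 3 = -10/3.
For the smuggler: with q = P(Route-1), equating Gate-1's and Gate-2's payoffs gives −8q + 2 = q − 4 ⇒ q = 2/3.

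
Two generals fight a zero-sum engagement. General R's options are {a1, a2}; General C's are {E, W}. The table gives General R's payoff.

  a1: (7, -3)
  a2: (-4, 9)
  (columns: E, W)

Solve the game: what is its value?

Row minima: a1 → -3, a2 → -4; maximin = -3.
Column maxima: E → 7, W → 9; minimax = 7.
-3 ≠ 7, so there is no saddle point; optimal play is mixed.
Let General R play a1 with probability p. Expected payoff against E: 7p + (-4)(1−p) = 11p − 4; against W: (-3)p + 9(1−p) = −12p + 9.
Setting these equal: 11p − 4 = −12p + 9 ⇒ 23p = 13 ⇒ p = 13/23, and the value is (11)·(13/23) − 4 = 51/23.
For General C: with q = P(E), equating a1's and a2's payoffs gives 10q − 3 = −13q + 9 ⇒ q = 12/23.

51/23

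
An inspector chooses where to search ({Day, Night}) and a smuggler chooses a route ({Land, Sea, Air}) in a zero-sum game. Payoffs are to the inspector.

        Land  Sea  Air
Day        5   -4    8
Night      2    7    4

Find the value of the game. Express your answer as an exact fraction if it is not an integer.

43/14

Row minima: Day → -4, Night → 2; maximin = 2.
Column maxima: Land → 5, Sea → 7, Air → 8; minimax = 5.
2 ≠ 5, so there is no saddle point; optimal play is mixed.
Air is strictly dominated by Land (it gives the inspector strictly more in every row), so the smuggler never plays it.
On the remaining 2×2 (Day, Night vs Land, Sea):
Let the inspector play Day with probability p. Expected payoff against Land: 5p + 2(1−p) = 3p + 2; against Sea: (-4)p + 7(1−p) = −11p + 7.
Setting these equal: 3p + 2 = −11p + 7 ⇒ 14p = 5 ⇒ p = 5/14, and the value is (3)·(5/14) + 2 = 43/14.
For the smuggler: with q = P(Land), equating Day's and Night's payoffs gives 9q − 4 = −5q + 7 ⇒ q = 11/14.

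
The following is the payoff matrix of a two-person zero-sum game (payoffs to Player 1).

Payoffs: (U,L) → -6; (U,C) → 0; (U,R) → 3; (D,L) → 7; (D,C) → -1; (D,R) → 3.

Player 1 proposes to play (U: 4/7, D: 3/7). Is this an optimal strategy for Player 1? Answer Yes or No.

Yes

Against L this mix gives (4/7)·(-6) + (3/7)·7 = -3/7.
Against C this mix gives (4/7)·0 + (3/7)·(-1) = -3/7.
Against R this mix gives (4/7)·3 + (3/7)·3 = 3.
All of Player 2's active replies (L, C) yield -3/7, and no column does worse for Player 1. The mix makes Player 2 indifferent and guarantees -3/7, so it is optimal.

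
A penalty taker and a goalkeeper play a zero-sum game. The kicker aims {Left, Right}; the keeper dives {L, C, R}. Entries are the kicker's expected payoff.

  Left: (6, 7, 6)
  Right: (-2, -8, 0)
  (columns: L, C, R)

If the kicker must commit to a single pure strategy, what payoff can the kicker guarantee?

Row minima: Left → 6, Right → -8.
The best of these is 6.

6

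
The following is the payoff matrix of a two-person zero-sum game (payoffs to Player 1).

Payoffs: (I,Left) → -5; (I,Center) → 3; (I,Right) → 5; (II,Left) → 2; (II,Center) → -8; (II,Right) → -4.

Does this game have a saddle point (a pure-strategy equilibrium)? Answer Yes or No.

Row minima: I → -5, II → -8; maximin = -5.
Column maxima: Left → 2, Center → 3, Right → 5; minimax = 2.
-5 ≠ 2, so no pure-strategy equilibrium exists.

No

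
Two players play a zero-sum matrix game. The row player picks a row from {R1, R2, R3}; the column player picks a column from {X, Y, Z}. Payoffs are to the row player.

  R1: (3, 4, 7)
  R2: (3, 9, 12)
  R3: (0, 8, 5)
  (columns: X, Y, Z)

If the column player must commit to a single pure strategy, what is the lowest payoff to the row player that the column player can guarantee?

3

Column maxima: X → 3, Y → 9, Z → 12.
The smallest of these is 3.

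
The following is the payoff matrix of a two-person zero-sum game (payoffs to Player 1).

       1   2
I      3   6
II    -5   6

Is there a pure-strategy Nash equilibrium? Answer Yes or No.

Row minima: I → 3, II → -5; maximin = 3.
Column maxima: 1 → 3, 2 → 6; minimax = 3.
maximin = minimax = 3, so a saddle point exists.

Yes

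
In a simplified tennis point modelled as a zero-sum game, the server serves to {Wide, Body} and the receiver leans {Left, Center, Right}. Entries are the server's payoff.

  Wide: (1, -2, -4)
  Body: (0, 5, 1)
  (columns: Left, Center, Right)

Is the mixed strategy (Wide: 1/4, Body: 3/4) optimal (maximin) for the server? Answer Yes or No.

Against Left this mix gives (1/4)·1 + (3/4)·0 = 1/4.
Against Center this mix gives (1/4)·(-2) + (3/4)·5 = 13/4.
Against Right this mix gives (1/4)·(-4) + (3/4)·1 = -1/4.
The receiver will play Right, holding the server to -1/4. Shifting weight toward the row that does better against Right would raise this floor (the equalizing mix achieves 1/6 against both Right and Left), so the proposed strategy is not optimal.

No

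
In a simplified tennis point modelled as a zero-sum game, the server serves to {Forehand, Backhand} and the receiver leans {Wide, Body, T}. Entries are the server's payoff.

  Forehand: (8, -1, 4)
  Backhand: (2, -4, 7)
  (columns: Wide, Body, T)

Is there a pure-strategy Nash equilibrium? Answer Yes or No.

Row minima: Forehand → -1, Backhand → -4; maximin = -1.
Column maxima: Wide → 8, Body → -1, T → 7; minimax = -1.
maximin = minimax = -1, so a saddle point exists.

Yes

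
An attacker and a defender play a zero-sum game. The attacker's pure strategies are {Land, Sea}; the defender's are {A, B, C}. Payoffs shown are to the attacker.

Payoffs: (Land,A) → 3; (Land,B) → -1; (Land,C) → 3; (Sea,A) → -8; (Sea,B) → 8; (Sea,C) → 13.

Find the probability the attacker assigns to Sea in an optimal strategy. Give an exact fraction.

1/5

Row minima: Land → -1, Sea → -8; maximin = -1.
Column maxima: A → 3, B → 8, C → 13; minimax = 3.
-1 ≠ 3, so there is no saddle point; optimal play is mixed.
C is strictly dominated by B (it gives the attacker strictly more in every row), so the defender never plays it.
On the remaining 2×2 (Land, Sea vs A, B):
Let the attacker play Land with probability p. Expected payoff against A: 3p + (-8)(1−p) = 11p − 8; against B: (-1)p + 8(1−p) = −9p + 8.
Setting these equal: 11p − 8 = −9p + 8 ⇒ 20p = 16 ⇒ p = 4/5, and the value is (11)·(4/5) − 8 = 4/5.
For the defender: with q = P(A), equating Land's and Sea's payoffs gives 4q − 1 = −16q + 8 ⇒ q = 9/20.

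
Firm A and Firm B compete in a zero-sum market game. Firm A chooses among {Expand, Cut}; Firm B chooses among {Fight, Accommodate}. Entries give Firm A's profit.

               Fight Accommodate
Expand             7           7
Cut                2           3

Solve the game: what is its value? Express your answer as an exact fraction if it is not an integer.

Row minima: Expand → 7, Cut → 2; maximin = 7.
Column maxima: Fight → 7, Accommodate → 7; minimax = 7.
Since maximin = minimax = 7, there is a saddle point and the value is 7.

7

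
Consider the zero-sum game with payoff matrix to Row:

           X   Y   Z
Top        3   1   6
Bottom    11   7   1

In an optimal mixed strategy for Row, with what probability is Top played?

6/11

Row minima: Top → 1, Bottom → 1; maximin = 1.
Column maxima: X → 11, Y → 7, Z → 6; minimax = 6.
1 ≠ 6, so there is no saddle point; optimal play is mixed.
X is strictly dominated by Y (it gives Row strictly more in every row), so Column never plays it.
On the remaining 2×2 (Top, Bottom vs Y, Z):
Let Row play Top with probability p. Expected payoff against Y: 1p + 7(1−p) = −6p + 7; against Z: 6p + 1(1−p) = 5p + 1.
Setting these equal: −6p + 7 = 5p + 1 ⇒ −11p = -6 ⇒ p = 6/11, and the value is (-6)·(6/11) + 7 = 41/11.
For Column: with q = P(Y), equating Top's and Bottom's payoffs gives −5q + 6 = 6q + 1 ⇒ q = 5/11.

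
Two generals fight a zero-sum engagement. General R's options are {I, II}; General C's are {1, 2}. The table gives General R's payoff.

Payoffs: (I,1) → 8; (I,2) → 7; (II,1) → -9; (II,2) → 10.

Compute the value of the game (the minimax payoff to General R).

143/20

Row minima: I → 7, II → -9; maximin = 7.
Column maxima: 1 → 8, 2 → 10; minimax = 8.
7 ≠ 8, so there is no saddle point; optimal play is mixed.
Let General R play I with probability p. Expected payoff against 1: 8p + (-9)(1−p) = 17p − 9; against 2: 7p + 10(1−p) = −3p + 10.
Setting these equal: 17p − 9 = −3p + 10 ⇒ 20p = 19 ⇒ p = 19/20, and the value is (17)·(19/20) − 9 = 143/20.
For General C: with q = P(1), equating I's and II's payoffs gives q + 7 = −19q + 10 ⇒ q = 3/20.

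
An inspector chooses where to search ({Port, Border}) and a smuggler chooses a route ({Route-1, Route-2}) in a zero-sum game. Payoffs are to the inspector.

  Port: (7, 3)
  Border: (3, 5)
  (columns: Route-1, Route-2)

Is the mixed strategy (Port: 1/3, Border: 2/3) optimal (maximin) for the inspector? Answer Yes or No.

Against Route-1 this mix gives (1/3)·7 + (2/3)·3 = 13/3.
Against Route-2 this mix gives (1/3)·3 + (2/3)·5 = 13/3.
All of the smuggler's active replies (Route-1, Route-2) yield 13/3, and no column does worse for the inspector. The mix makes the smuggler indifferent and guarantees 13/3, so it is optimal.

Yes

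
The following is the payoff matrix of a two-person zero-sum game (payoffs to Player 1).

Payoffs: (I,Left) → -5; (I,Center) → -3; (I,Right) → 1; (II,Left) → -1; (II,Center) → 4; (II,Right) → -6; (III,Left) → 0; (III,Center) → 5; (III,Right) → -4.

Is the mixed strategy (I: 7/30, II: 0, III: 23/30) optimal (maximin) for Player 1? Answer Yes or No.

Against Left this mix gives (7/30)·(-5) + (23/30)·0 = -7/6.
Against Center this mix gives (7/30)·(-3) + (23/30)·5 = 47/15.
Against Right this mix gives (7/30)·1 + (23/30)·(-4) = -17/6.
Player 2 will play Right, holding Player 1 to -17/6. Shifting weight toward the row that does better against Right would raise this floor (the equalizing mix achieves -2 against both Right and Left), so the proposed strategy is not optimal.

No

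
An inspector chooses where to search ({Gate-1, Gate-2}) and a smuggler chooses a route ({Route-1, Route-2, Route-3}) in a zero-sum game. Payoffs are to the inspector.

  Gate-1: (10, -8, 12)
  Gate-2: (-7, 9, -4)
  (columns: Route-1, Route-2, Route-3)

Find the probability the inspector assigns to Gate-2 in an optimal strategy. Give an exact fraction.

9/17

Row minima: Gate-1 → -8, Gate-2 → -7; maximin = -7.
Column maxima: Route-1 → 10, Route-2 → 9, Route-3 → 12; minimax = 9.
-7 ≠ 9, so there is no saddle point; optimal play is mixed.
Route-3 is strictly dominated by Route-1 (it gives the inspector strictly more in every row), so the smuggler never plays it.
On the remaining 2×2 (Gate-1, Gate-2 vs Route-1, Route-2):
Let the inspector play Gate-1 with probability p. Expected payoff against Route-1: 10p + (-7)(1−p) = 17p − 7; against Route-2: (-8)p + 9(1−p) = −17p + 9.
Setting these equal: 17p − 7 = −17p + 9 ⇒ 34p = 16 ⇒ p = 8/17, and the value is (17)·(8/17) − 7 = 1.
For the smuggler: with q = P(Route-1), equating Gate-1's and Gate-2's payoffs gives 18q − 8 = −16q + 9 ⇒ q = 1/2.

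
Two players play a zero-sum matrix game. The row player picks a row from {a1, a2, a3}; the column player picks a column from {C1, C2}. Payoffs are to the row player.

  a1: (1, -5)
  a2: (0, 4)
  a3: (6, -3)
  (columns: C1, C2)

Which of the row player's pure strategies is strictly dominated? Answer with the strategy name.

a1

a3 gives a strictly higher payoff than a1 against every column: 6 > 1, -3 > -5.
So a1 is strictly dominated and the row player never plays it.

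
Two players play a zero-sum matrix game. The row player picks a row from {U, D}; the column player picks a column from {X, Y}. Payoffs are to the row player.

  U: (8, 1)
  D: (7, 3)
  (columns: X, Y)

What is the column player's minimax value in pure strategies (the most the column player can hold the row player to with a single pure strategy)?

3

Column maxima: X → 8, Y → 3.
The smallest of these is 3.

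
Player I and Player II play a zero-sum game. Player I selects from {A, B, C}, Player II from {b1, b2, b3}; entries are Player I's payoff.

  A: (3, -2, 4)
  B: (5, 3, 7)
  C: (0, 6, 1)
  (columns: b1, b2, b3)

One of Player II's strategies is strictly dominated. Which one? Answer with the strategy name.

b3

b1 holds Player I's payoff strictly below b3 in every row: 3 < 4, 5 < 7, 0 < 1.
So b3 is strictly dominated for Player II.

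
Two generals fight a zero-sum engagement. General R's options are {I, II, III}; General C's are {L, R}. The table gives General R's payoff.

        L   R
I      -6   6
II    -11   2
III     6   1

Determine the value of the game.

42/17

Row minima: I → -6, II → -11, III → 1; maximin = 1.
Column maxima: L → 6, R → 6; minimax = 6.
1 ≠ 6, so there is no saddle point; optimal play is mixed.
II is strictly dominated by I, so General R never plays it.
On the remaining 2×2 (I, III vs L, R):
Let General R play I with probability p. Expected payoff against L: (-6)p + 6(1−p) = −12p + 6; against R: 6p + 1(1−p) = 5p + 1.
Setting these equal: −12p + 6 = 5p + 1 ⇒ −17p = -5 ⇒ p = 5/17, and the value is (-12)·(5/17) + 6 = 42/17.
For General C: with q = P(L), equating I's and III's payoffs gives −12q + 6 = 5q + 1 ⇒ q = 5/17.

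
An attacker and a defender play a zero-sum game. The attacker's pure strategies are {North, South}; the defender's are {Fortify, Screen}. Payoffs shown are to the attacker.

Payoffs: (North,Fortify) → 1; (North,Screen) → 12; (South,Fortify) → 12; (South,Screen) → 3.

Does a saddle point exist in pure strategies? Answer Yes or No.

Row minima: North → 1, South → 3; maximin = 3.
Column maxima: Fortify → 12, Screen → 12; minimax = 12.
3 ≠ 12, so no pure-strategy equilibrium exists.

No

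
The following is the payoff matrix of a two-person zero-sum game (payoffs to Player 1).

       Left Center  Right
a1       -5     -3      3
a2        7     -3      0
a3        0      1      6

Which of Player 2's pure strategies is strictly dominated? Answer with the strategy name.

Right

Center holds Player 1's payoff strictly below Right in every row: -3 < 3, -3 < 0, 1 < 6.
So Right is strictly dominated for Player 2.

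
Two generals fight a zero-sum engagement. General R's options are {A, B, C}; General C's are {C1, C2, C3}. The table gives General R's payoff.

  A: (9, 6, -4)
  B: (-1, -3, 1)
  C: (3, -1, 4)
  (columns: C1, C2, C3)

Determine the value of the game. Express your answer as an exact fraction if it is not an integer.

Row minima: A → -4, B → -3, C → -1; maximin = -1.
Column maxima: C1 → 9, C2 → 6, C3 → 4; minimax = 4.
-1 ≠ 4, so there is no saddle point; optimal play is mixed.
B is strictly dominated by C, so General R never plays it.
C1 is strictly dominated by C2 (it gives General R strictly more in every row), so General C never plays it.
On the remaining 2×2 (A, C vs C2, C3):
Let General R play A with probability p. Expected payoff against C2: 6p + (-1)(1−p) = 7p − 1; against C3: (-4)p + 4(1−p) = −8p + 4.
Setting these equal: 7p − 1 = −8p + 4 ⇒ 15p = 5 ⇒ p = 1/3, and the value is (7)·(1/3) − 1 = 4/3.
For General C: with q = P(C2), equating A's and C's payoffs gives 10q − 4 = −5q + 4 ⇒ q = 8/15.

4/3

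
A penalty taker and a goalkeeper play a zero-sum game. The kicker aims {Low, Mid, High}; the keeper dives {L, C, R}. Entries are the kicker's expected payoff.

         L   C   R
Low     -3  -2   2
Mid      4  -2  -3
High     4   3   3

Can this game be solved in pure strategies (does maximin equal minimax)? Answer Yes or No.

Yes

Row minima: Low → -3, Mid → -3, High → 3; maximin = 3.
Column maxima: L → 4, C → 3, R → 3; minimax = 3.
maximin = minimax = 3, so a saddle point exists.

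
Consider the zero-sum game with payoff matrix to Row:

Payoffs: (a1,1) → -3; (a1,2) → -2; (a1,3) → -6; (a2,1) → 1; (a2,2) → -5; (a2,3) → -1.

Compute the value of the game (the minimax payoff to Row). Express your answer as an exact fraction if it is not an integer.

-7/2

Row minima: a1 → -6, a2 → -5; maximin = -5.
Column maxima: 1 → 1, 2 → -2, 3 → -1; minimax = -2.
-5 ≠ -2, so there is no saddle point; optimal play is mixed.
1 is strictly dominated by 3 (it gives Row strictly more in every row), so Column never plays it.
On the remaining 2×2 (a1, a2 vs 2, 3):
Let Row play a1 with probability p. Expected payoff against 2: (-2)p + (-5)(1−p) = 3p − 5; against 3: (-6)p + (-1)(1−p) = −5p − 1.
Setting these equal: 3p − 5 = −5p − 1 ⇒ 8p = 4 ⇒ p = 1/2, and the value is (3)·(1/2) − 5 = -7/2.
For Column: with q = P(2), equating a1's and a2's payoffs gives 4q − 6 = −4q − 1 ⇒ q = 5/8.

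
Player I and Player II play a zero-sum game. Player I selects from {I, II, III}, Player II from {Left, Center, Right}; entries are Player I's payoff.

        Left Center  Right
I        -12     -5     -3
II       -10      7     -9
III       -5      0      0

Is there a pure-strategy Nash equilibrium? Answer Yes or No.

Row minima: I → -12, II → -10, III → -5; maximin = -5.
Column maxima: Left → -5, Center → 7, Right → 0; minimax = -5.
maximin = minimax = -5, so a saddle point exists.

Yes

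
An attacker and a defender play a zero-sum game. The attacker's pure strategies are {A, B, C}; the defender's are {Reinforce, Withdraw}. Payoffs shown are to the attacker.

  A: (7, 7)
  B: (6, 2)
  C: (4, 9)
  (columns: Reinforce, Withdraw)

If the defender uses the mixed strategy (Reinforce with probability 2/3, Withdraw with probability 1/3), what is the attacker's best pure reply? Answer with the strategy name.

A

Expected payoff of A: (2/3)·7 + (1/3)·7 = 7.
Expected payoff of B: (2/3)·6 + (1/3)·2 = 14/3.
Expected payoff of C: (2/3)·4 + (1/3)·9 = 17/3.
The largest is 7, so the attacker's best response is A.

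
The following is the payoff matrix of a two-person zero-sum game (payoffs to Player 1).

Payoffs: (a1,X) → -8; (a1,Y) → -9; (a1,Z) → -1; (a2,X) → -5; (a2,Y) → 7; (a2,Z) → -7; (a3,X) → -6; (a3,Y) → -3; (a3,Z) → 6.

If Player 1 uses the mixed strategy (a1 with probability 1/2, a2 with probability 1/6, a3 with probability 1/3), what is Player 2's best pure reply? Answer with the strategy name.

If Player 2 plays X, Player 1's expected payoff is (1/2)·(-8) + (1/6)·(-5) + (1/3)·(-6) = -41/6.
If Player 2 plays Y, Player 1's expected payoff is (1/2)·(-9) + (1/6)·7 + (1/3)·(-3) = -13/3.
If Player 2 plays Z, Player 1's expected payoff is (1/2)·(-1) + (1/6)·(-7) + (1/3)·6 = 1/3.
Player 2 minimizes Player 1's payoff; the smallest is -41/6, so the best response is X.

X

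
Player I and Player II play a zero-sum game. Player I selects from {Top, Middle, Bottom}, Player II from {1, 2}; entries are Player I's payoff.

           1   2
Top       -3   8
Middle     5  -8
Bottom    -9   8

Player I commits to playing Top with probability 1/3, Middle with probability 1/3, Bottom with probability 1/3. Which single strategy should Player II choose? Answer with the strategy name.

If Player II plays 1, Player I's expected payoff is (1/3)·(-3) + (1/3)·5 + (1/3)·(-9) = -7/3.
If Player II plays 2, Player I's expected payoff is (1/3)·8 + (1/3)·(-8) + (1/3)·8 = 8/3.
Player II minimizes Player I's payoff; the smallest is -7/3, so the best response is 1.

1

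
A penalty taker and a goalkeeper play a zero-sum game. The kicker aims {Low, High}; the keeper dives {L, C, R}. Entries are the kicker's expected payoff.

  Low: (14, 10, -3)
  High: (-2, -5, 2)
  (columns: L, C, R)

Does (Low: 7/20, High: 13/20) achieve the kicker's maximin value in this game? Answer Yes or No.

Against L this mix gives (7/20)·14 + (13/20)·(-2) = 18/5.
Against C this mix gives (7/20)·10 + (13/20)·(-5) = 1/4.
Against R this mix gives (7/20)·(-3) + (13/20)·2 = 1/4.
All of the keeper's active replies (C, R) yield 1/4, and no column does worse for the kicker. The mix makes the keeper indifferent and guarantees 1/4, so it is optimal.

Yes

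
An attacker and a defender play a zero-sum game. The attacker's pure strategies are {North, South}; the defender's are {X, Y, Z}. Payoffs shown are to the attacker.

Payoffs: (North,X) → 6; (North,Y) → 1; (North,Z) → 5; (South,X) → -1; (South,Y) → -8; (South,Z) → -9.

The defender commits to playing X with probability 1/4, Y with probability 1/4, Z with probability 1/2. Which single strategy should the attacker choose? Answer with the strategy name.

Expected payoff of North: (1/4)·6 + (1/4)·1 + (1/2)·5 = 17/4.
Expected payoff of South: (1/4)·(-1) + (1/4)·(-8) + (1/2)·(-9) = -27/4.
The largest is 17/4, so the attacker's best response is North.

North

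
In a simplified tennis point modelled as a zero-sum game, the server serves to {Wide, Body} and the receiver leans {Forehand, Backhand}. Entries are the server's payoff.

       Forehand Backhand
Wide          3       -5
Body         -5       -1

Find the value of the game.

-7/3

Row minima: Wide → -5, Body → -5; maximin = -5.
Column maxima: Forehand → 3, Backhand → -1; minimax = -1.
-5 ≠ -1, so there is no saddle point; optimal play is mixed.
Let the server play Wide with probability p. Expected payoff against Forehand: 3p + (-5)(1−p) = 8p − 5; against Backhand: (-5)p + (-1)(1−p) = −4p − 1.
Setting these equal: 8p − 5 = −4p − 1 ⇒ 12p = 4 ⇒ p = 1/3, and the value is (8)·(1/3) − 5 = -7/3.
For the receiver: with q = P(Forehand), equating Wide's and Body's payoffs gives 8q − 5 = −4q − 1 ⇒ q = 1/3.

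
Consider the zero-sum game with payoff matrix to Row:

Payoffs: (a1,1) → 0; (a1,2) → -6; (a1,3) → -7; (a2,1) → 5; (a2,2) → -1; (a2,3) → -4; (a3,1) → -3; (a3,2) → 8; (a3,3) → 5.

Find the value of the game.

Row minima: a1 → -7, a2 → -4, a3 → -3; maximin = -3.
Column maxima: 1 → 5, 2 → 8, 3 → 5; minimax = 5.
-3 ≠ 5, so there is no saddle point; optimal play is mixed.
a1 is strictly dominated by a2, so Row never plays it.
2 is strictly dominated by 3 (it gives Row strictly more in every row), so Column never plays it.
On the remaining 2×2 (a2, a3 vs 1, 3):
Let Row play a2 with probability p. Expected payoff against 1: 5p + (-3)(1−p) = 8p − 3; against 3: (-4)p + 5(1−p) = −9p + 5.
Setting these equal: 8p − 3 = −9p + 5 ⇒ 17p = 8 ⇒ p = 8/17, and the value is (8)·(8/17) − 3 = 13/17.
For Column: with q = P(1), equating a2's and a3's payoffs gives 9q − 4 = −8q + 5 ⇒ q = 9/17.

13/17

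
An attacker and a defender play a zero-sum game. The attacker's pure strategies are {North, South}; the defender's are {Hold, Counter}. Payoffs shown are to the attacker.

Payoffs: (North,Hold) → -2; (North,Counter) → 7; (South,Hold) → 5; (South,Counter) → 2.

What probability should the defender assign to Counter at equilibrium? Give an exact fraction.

7/12

Row minima: North → -2, South → 2; maximin = 2.
Column maxima: Hold → 5, Counter → 7; minimax = 5.
2 ≠ 5, so there is no saddle point; optimal play is mixed.
Let the attacker play North with probability p. Expected payoff against Hold: (-2)p + 5(1−p) = −7p + 5; against Counter: 7p + 2(1−p) = 5p + 2.
Setting these equal: −7p + 5 = 5p + 2 ⇒ −12p = -3 ⇒ p = 1/4, and the value is (-7)·(1/4) + 5 = 13/4.
For the defender: with q = P(Hold), equating North's and South's payoffs gives −9q + 7 = 3q + 2 ⇒ q = 5/12.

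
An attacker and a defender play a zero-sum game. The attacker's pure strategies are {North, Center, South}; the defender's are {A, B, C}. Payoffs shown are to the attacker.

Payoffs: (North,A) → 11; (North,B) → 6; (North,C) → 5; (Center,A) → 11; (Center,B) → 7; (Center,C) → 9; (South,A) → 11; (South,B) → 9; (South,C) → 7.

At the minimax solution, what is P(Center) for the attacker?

Row minima: North → 5, Center → 7, South → 7; maximin = 7.
Column maxima: A → 11, B → 9, C → 9; minimax = 9.
7 ≠ 9, so there is no saddle point; optimal play is mixed.
A is strictly dominated by B (it gives the attacker strictly more in every row), so the defender never plays it.
With A eliminated, North is strictly dominated by Center (Center gives the attacker strictly more in every remaining column), so the attacker never plays it.
On the remaining 2×2 (Center, South vs B, C):
Let the attacker play Center with probability p. Expected payoff against B: 7p + 9(1−p) = −2p + 9; against C: 9p + 7(1−p) = 2p + 7.
Setting these equal: −2p + 9 = 2p + 7 ⇒ −4p = -2 ⇒ p = 1/2, and the value is (-2)·(1/2) + 9 = 8.
For the defender: with q = P(B), equating Center's and South's payoffs gives −2q + 9 = 2q + 7 ⇒ q = 1/2.

1/2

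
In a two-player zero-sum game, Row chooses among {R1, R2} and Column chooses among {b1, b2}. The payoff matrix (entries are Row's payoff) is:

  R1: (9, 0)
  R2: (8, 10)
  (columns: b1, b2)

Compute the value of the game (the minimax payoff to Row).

90/11

Row minima: R1 → 0, R2 → 8; maximin = 8.
Column maxima: b1 → 9, b2 → 10; minimax = 9.
8 ≠ 9, so there is no saddle point; optimal play is mixed.
Let Row play R1 with probability p. Expected payoff against b1: 9p + 8(1−p) = p + 8; against b2: 0p + 10(1−p) = −10p + 10.
Setting these equal: p + 8 = −10p + 10 ⇒ 11p = 2 ⇒ p = 2/11, and the value is (1)·(2/11) + 8 = 90/11.
For Column: with q = P(b1), equating R1's and R2's payoffs gives 9q = −2q + 10 ⇒ q = 10/11.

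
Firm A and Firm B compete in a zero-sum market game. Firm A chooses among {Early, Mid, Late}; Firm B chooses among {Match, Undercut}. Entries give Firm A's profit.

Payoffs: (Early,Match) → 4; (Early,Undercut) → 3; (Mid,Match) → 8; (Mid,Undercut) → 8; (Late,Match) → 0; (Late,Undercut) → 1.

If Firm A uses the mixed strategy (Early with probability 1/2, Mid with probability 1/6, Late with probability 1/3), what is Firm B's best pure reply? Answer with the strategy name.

Undercut

If Firm B plays Match, Firm A's expected payoff is (1/2)·4 + (1/6)·8 + (1/3)·0 = 10/3.
If Firm B plays Undercut, Firm A's expected payoff is (1/2)·3 + (1/6)·8 + (1/3)·1 = 19/6.
Firm B minimizes Firm A's payoff; the smallest is 19/6, so the best response is Undercut.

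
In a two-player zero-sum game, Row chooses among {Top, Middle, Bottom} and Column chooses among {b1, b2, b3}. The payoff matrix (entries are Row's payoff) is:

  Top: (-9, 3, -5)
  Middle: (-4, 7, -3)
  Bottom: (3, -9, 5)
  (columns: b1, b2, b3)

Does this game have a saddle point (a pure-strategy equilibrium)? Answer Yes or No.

No

Row minima: Top → -9, Middle → -4, Bottom → -9; maximin = -4.
Column maxima: b1 → 3, b2 → 7, b3 → 5; minimax = 3.
-4 ≠ 3, so no pure-strategy equilibrium exists.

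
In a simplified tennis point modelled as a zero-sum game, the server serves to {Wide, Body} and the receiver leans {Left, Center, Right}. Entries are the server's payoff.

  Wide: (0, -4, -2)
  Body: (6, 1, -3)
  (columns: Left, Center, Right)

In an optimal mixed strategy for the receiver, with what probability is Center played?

Row minima: Wide → -4, Body → -3; maximin = -3.
Column maxima: Left → 6, Center → 1, Right → -2; minimax = -2.
-3 ≠ -2, so there is no saddle point; optimal play is mixed.
Left is strictly dominated by Center (it gives the server strictly more in every row), so the receiver never plays it.
On the remaining 2×2 (Wide, Body vs Center, Right):
Let the server play Wide with probability p. Expected payoff against Center: (-4)p + 1(1−p) = −5p + 1; against Right: (-2)p + (-3)(1−p) = p − 3.
Setting these equal: −5p + 1 = p − 3 ⇒ −6p = -4 ⇒ p = 2/3, and the value is (-5)·(2/3) + 1 = -7/3.
For the receiver: with q = P(Center), equating Wide's and Body's payoffs gives −2q − 2 = 4q − 3 ⇒ q = 1/6.

1/6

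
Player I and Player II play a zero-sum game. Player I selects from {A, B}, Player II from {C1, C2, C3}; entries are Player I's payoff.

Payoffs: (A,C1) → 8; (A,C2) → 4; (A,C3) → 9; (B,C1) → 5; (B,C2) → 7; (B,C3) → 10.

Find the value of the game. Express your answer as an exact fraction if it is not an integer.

Row minima: A → 4, B → 5; maximin = 5.
Column maxima: C1 → 8, C2 → 7, C3 → 10; minimax = 7.
5 ≠ 7, so there is no saddle point; optimal play is mixed.
C3 is strictly dominated by C1 (it gives Player I strictly more in every row), so Player II never plays it.
On the remaining 2×2 (A, B vs C1, C2):
Let Player I play A with probability p. Expected payoff against C1: 8p + 5(1−p) = 3p + 5; against C2: 4p + 7(1−p) = −3p + 7.
Setting these equal: 3p + 5 = −3p + 7 ⇒ 6p = 2 ⇒ p = 1/3, and the value is (3)·(1/3) + 5 = 6.
For Player II: with q = P(C1), equating A's and B's payoffs gives 4q + 4 = −2q + 7 ⇒ q = 1/2.

6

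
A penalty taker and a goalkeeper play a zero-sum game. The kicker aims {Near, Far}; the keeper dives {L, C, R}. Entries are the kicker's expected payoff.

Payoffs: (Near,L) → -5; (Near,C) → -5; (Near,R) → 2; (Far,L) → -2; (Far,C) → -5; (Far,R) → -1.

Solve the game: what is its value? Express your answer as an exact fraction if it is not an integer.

-5

Row minima: Near → -5, Far → -5; maximin = -5.
Column maxima: L → -2, C → -5, R → 2; minimax = -5.
Since maximin = minimax = -5, there is a saddle point and the value is -5.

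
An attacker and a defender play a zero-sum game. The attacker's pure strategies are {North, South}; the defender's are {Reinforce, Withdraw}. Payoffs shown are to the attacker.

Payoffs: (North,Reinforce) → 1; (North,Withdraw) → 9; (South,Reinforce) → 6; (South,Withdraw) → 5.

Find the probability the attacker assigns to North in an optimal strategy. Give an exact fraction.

1/9

Row minima: North → 1, South → 5; maximin = 5.
Column maxima: Reinforce → 6, Withdraw → 9; minimax = 6.
5 ≠ 6, so there is no saddle point; optimal play is mixed.
Let the attacker play North with probability p. Expected payoff against Reinforce: 1p + 6(1−p) = −5p + 6; against Withdraw: 9p + 5(1−p) = 4p + 5.
Setting these equal: −5p + 6 = 4p + 5 ⇒ −9p = -1 ⇒ p = 1/9, and the value is (-5)·(1/9) + 6 = 49/9.
For the defender: with q = P(Reinforce), equating North's and South's payoffs gives −8q + 9 = q + 5 ⇒ q = 4/9.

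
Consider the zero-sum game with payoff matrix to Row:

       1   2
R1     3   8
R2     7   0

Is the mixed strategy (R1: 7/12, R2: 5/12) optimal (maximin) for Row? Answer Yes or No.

Against 1 this mix gives (7/12)·3 + (5/12)·7 = 14/3.
Against 2 this mix gives (7/12)·8 + (5/12)·0 = 14/3.
All of Column's active replies (1, 2) yield 14/3, and no column does worse for Row. The mix makes Column indifferent and guarantees 14/3, so it is optimal.

Yes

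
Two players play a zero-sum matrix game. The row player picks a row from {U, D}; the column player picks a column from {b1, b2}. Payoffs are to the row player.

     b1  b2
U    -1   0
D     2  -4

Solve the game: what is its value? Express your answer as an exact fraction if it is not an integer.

Row minima: U → -1, D → -4; maximin = -1.
Column maxima: b1 → 2, b2 → 0; minimax = 0.
-1 ≠ 0, so there is no saddle point; optimal play is mixed.
Let the row player play U with probability p. Expected payoff against b1: (-1)p + 2(1−p) = −3p + 2; against b2: 0p + (-4)(1−p) = 4p − 4.
Setting these equal: −3p + 2 = 4p − 4 ⇒ −7p = -6 ⇒ p = 6/7, and the value is (-3)·(6/7) + 2 = -4/7.
For the column player: with q = P(b1), equating U's and D's payoffs gives −q = 6q − 4 ⇒ q = 4/7.

-4/7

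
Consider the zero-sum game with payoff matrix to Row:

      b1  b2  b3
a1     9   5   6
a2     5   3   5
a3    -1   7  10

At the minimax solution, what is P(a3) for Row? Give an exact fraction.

1/3

Row minima: a1 → 5, a2 → 3, a3 → -1; maximin = 5.
Column maxima: b1 → 9, b2 → 7, b3 → 10; minimax = 7.
5 ≠ 7, so there is no saddle point; optimal play is mixed.
a2 is strictly dominated by a1, so Row never plays it.
b3 is strictly dominated by b2 (it gives Row strictly more in every row), so Column never plays it.
On the remaining 2×2 (a1, a3 vs b1, b2):
Let Row play a1 with probability p. Expected payoff against b1: 9p + (-1)(1−p) = 10p − 1; against b2: 5p + 7(1−p) = −2p + 7.
Setting these equal: 10p − 1 = −2p + 7 ⇒ 12p = 8 ⇒ p = 2/3, and the value is (10)·(2/3) − 1 = 17/3.
For Column: with q = P(b1), equating a1's and a3's payoffs gives 4q + 5 = −8q + 7 ⇒ q = 1/6.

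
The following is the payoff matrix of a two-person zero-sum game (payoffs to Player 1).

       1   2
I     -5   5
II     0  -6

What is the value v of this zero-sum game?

-15/8

Row minima: I → -5, II → -6; maximin = -5.
Column maxima: 1 → 0, 2 → 5; minimax = 0.
-5 ≠ 0, so there is no saddle point; optimal play is mixed.
Let Player 1 play I with probability p. Expected payoff against 1: (-5)p + 0(1−p) = −5p; against 2: 5p + (-6)(1−p) = 11p − 6.
Setting these equal: −5p = 11p − 6 ⇒ −16p = -6 ⇒ p = 3/8, and the value is (-5)·(3/8) = -15/8.
For Player 2: with q = P(1), equating I's and II's payoffs gives −10q + 5 = 6q − 6 ⇒ q = 11/16.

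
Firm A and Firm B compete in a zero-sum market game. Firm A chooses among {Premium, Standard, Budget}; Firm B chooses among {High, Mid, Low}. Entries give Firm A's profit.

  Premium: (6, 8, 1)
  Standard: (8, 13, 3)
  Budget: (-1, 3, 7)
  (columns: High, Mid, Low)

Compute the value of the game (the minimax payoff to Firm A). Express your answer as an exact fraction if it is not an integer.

59/13

Row minima: Premium → 1, Standard → 3, Budget → -1; maximin = 3.
Column maxima: High → 8, Mid → 13, Low → 7; minimax = 7.
3 ≠ 7, so there is no saddle point; optimal play is mixed.
Premium is strictly dominated by Standard, so Firm A never plays it.
Mid is strictly dominated by High (it gives Firm A strictly more in every row), so Firm B never plays it.
On the remaining 2×2 (Standard, Budget vs High, Low):
Let Firm A play Standard with probability p. Expected payoff against High: 8p + (-1)(1−p) = 9p − 1; against Low: 3p + 7(1−p) = −4p + 7.
Setting these equal: 9p − 1 = −4p + 7 ⇒ 13p = 8 ⇒ p = 8/13, and the value is (9)·(8/13) − 1 = 59/13.
For Firm B: with q = P(High), equating Standard's and Budget's payoffs gives 5q + 3 = −8q + 7 ⇒ q = 4/13.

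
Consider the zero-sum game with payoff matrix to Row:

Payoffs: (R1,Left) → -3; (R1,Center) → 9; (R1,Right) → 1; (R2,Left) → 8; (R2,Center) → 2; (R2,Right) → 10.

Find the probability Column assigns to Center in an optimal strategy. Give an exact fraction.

Row minima: R1 → -3, R2 → 2; maximin = 2.
Column maxima: Left → 8, Center → 9, Right → 10; minimax = 8.
2 ≠ 8, so there is no saddle point; optimal play is mixed.
Right is strictly dominated by Left (it gives Row strictly more in every row), so Column never plays it.
On the remaining 2×2 (R1, R2 vs Left, Center):
Let Row play R1 with probability p. Expected payoff against Left: (-3)p + 8(1−p) = −11p + 8; against Center: 9p + 2(1−p) = 7p + 2.
Setting these equal: −11p + 8 = 7p + 2 ⇒ −18p = -6 ⇒ p = 1/3, and the value is (-11)·(1/3) + 8 = 13/3.
For Column: with q = P(Left), equating R1's and R2's payoffs gives −12q + 9 = 6q + 2 ⇒ q = 7/18.

11/18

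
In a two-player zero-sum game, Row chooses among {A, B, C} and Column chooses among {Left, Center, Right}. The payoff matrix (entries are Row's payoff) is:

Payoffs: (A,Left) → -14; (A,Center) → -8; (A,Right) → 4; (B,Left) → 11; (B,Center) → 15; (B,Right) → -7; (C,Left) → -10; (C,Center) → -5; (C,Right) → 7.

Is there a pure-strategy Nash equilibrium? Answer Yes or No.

No

Row minima: A → -14, B → -7, C → -10; maximin = -7.
Column maxima: Left → 11, Center → 15, Right → 7; minimax = 7.
-7 ≠ 7, so no pure-strategy equilibrium exists.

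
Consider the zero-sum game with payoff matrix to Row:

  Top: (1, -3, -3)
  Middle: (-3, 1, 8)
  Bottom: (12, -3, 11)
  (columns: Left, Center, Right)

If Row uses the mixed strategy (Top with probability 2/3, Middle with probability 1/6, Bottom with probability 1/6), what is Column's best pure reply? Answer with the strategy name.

Center

If Column plays Left, Row's expected payoff is (2/3)·1 + (1/6)·(-3) + (1/6)·12 = 13/6.
If Column plays Center, Row's expected payoff is (2/3)·(-3) + (1/6)·1 + (1/6)·(-3) = -7/3.
If Column plays Right, Row's expected payoff is (2/3)·(-3) + (1/6)·8 + (1/6)·11 = 7/6.
Column minimizes Row's payoff; the smallest is -7/3, so the best response is Center.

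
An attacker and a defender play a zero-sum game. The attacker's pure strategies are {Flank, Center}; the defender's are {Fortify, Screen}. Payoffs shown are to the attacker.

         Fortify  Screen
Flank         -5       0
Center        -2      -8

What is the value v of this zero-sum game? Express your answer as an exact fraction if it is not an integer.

Row minima: Flank → -5, Center → -8; maximin = -5.
Column maxima: Fortify → -2, Screen → 0; minimax = -2.
-5 ≠ -2, so there is no saddle point; optimal play is mixed.
Let the attacker play Flank with probability p. Expected payoff against Fortify: (-5)p + (-2)(1−p) = −3p − 2; against Screen: 0p + (-8)(1−p) = 8p − 8.
Setting these equal: −3p − 2 = 8p − 8 ⇒ −11p = -6 ⇒ p = 6/11, and the value is (-3)·(6/11) − 2 = -40/11.
For the defender: with q = P(Fortify), equating Flank's and Center's payoffs gives −5q = 6q − 8 ⇒ q = 8/11.

-40/11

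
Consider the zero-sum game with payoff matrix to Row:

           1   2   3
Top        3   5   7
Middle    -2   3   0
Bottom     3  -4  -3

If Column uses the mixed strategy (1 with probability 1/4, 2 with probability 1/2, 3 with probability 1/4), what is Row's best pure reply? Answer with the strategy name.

Expected payoff of Top: (1/4)·3 + (1/2)·5 + (1/4)·7 = 5.
Expected payoff of Middle: (1/4)·(-2) + (1/2)·3 + (1/4)·0 = 1.
Expected payoff of Bottom: (1/4)·3 + (1/2)·(-4) + (1/4)·(-3) = -2.
The largest is 5, so Row's best response is Top.

Top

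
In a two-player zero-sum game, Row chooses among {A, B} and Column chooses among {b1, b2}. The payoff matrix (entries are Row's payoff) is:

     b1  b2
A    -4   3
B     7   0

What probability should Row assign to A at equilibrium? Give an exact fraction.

1/2

Row minima: A → -4, B → 0; maximin = 0.
Column maxima: b1 → 7, b2 → 3; minimax = 3.
0 ≠ 3, so there is no saddle point; optimal play is mixed.
Let Row play A with probability p. Expected payoff against b1: (-4)p + 7(1−p) = −11p + 7; against b2: 3p + 0(1−p) = 3p.
Setting these equal: −11p + 7 = 3p ⇒ −14p = -7 ⇒ p = 1/2, and the value is (-11)·(1/2) + 7 = 3/2.
For Column: with q = P(b1), equating A's and B's payoffs gives −7q + 3 = 7q ⇒ q = 3/14.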